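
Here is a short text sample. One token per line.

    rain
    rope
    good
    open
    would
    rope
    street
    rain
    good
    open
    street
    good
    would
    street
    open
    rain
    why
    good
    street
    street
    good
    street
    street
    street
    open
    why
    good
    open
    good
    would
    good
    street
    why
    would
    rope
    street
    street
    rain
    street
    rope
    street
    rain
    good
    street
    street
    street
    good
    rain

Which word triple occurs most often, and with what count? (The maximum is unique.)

Trigram frequencies (highest first):
  good street street: 3
  would rope street: 2
  rope street rain: 2
  street rain good: 2
  street street good: 2
  street street street: 2
  … (33 more, each ≤ 1)

"good street street", 3 times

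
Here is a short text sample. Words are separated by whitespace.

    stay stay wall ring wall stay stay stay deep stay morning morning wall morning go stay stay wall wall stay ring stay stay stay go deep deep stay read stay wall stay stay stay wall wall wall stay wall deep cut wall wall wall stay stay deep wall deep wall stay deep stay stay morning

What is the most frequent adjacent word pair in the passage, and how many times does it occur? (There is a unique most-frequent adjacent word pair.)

Bigram frequencies (highest first):
  stay stay: 10
  wall stay: 6
  stay wall: 5
  wall wall: 5
  stay deep: 3
  deep stay: 3
  … (19 more, each ≤ 2)

"stay stay", 10 times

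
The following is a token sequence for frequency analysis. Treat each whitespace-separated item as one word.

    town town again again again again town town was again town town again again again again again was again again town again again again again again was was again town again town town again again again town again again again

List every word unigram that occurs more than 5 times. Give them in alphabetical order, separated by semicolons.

Unigram counts meeting the condition (more than 5 times):
  again: 25
  town: 11

again; town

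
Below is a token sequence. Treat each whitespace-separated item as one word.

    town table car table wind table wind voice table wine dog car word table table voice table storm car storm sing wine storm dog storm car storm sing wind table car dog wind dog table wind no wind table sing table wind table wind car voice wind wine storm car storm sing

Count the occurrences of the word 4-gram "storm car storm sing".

3

Scanning the 49 overlapping 4-gram windows for "storm car storm sing":
  position 18–21: storm car storm sing
  position 25–28: storm car storm sing
  position 49–52: storm car storm sing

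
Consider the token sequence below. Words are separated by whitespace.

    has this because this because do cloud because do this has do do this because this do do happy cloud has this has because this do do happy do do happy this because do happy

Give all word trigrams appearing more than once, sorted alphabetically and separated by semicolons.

because this do; do do happy; this because do; this because this; this do do

Trigram counts meeting the condition (more than once):
  because this do: 2
  do do happy: 3
  this because do: 2
  this because this: 2
  this do do: 2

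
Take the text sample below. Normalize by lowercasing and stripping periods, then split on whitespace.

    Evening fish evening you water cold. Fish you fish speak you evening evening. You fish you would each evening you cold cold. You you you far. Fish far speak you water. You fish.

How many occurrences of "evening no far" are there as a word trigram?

Scanning the 31 overlapping trigram windows for "evening no far":
  (none found)

0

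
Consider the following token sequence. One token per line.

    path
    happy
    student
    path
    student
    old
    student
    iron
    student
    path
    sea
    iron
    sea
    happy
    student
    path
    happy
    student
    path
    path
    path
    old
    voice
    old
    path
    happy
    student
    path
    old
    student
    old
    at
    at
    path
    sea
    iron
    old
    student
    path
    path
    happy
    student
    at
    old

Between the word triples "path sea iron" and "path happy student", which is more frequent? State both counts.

"path happy student" (4 vs 2)

"path sea iron": 2 occurrences
"path happy student": 4 occurrences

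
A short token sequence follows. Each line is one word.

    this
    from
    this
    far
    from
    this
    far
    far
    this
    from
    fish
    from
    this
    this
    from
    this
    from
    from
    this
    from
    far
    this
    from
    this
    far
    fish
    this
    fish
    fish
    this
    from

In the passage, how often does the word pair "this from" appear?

Scanning the 30 overlapping bigram windows for "this from":
  position 1–2: this from
  position 9–10: this from
  position 14–15: this from
  position 16–17: this from
  position 19–20: this from
  position 22–23: this from
  position 30–31: this from

7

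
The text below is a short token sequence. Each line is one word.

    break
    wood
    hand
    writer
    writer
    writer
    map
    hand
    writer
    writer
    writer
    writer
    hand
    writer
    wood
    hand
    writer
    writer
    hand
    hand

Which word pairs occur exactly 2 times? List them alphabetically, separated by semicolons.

Bigram counts meeting the condition (exactly 2 times):
  wood hand: 2
  writer hand: 2

wood hand; writer hand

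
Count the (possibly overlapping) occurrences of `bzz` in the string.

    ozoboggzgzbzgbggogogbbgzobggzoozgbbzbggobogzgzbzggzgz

0

Sliding a length-3 window over the 53 characters (51 positions):
  (no match at any position)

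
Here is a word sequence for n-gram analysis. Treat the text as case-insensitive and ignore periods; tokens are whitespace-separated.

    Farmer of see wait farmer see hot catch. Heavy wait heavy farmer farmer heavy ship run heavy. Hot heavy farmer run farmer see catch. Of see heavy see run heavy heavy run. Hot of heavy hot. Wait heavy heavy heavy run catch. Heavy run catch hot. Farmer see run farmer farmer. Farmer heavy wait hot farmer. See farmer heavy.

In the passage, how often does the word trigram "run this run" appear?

Scanning the 57 overlapping trigram windows for "run this run":
  (none found)

0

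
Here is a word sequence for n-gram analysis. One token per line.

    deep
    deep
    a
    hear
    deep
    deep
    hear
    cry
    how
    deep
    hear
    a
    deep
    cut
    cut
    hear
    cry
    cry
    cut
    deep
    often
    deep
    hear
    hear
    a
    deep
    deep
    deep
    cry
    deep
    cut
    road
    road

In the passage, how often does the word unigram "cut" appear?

Scanning the 33 tokens for "cut":
  position 14: cut
  position 15: cut
  position 19: cut
  position 31: cut

4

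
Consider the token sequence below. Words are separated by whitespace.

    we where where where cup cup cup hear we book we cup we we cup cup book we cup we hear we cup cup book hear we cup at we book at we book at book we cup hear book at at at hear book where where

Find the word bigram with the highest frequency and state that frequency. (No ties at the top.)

Bigram frequencies (highest first):
  we cup: 6
  cup cup: 4
  where where: 3
  hear we: 3
  we book: 3
  book we: 3
  … (16 more, each ≤ 3)

"we cup", 6 times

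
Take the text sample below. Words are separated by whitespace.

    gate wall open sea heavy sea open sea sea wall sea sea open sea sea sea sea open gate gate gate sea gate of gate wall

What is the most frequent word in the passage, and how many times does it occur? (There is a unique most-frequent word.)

Unigram frequencies (highest first):
  sea: 11
  gate: 6
  open: 4
  wall: 3
  heavy: 1
  of: 1

"sea", 11 times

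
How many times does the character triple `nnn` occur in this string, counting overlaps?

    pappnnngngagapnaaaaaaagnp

1

Sliding a length-3 window over the 25 characters (23 positions):
  position 5–7: nnn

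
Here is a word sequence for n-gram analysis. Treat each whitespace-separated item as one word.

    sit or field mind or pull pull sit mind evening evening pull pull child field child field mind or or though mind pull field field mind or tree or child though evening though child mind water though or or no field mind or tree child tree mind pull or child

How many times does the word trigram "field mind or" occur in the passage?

4

Scanning the 48 overlapping trigram windows for "field mind or":
  position 3–5: field mind or
  position 17–19: field mind or
  position 25–27: field mind or
  position 41–43: field mind or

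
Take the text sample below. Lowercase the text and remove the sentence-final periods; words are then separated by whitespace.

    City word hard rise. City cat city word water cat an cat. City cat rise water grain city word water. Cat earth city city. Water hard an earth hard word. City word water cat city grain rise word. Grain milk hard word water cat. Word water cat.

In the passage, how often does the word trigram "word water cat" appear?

5

Scanning the 45 overlapping trigram windows for "word water cat":
  position 8–10: word water cat
  position 19–21: word water cat
  position 32–34: word water cat
  position 42–44: word water cat
  position 45–47: word water cat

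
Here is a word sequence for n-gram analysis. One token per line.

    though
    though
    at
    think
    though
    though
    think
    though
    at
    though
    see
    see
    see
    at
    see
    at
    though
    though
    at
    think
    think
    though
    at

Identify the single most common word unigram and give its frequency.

Unigram frequencies (highest first):
  though: 9
  at: 6
  think: 4
  see: 4

"though", 9 times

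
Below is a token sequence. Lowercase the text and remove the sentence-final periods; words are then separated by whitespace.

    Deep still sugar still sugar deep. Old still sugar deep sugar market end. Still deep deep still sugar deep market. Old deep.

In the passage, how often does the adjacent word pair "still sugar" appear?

Scanning the 21 overlapping bigram windows for "still sugar":
  position 2–3: still sugar
  position 4–5: still sugar
  position 8–9: still sugar
  position 17–18: still sugar

4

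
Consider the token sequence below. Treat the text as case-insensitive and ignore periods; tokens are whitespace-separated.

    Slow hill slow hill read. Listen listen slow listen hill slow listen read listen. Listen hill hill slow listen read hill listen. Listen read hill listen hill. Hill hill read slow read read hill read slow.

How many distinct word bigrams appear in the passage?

36 tokens → 35 bigram windows in total.
Repeated bigrams (each contributes count−1 duplicates):
  hill hill: 3
  hill read: 3
  hill slow: 3
  listen hill: 3
  listen listen: 3
  listen read: 3
  read hill: 3
  slow listen: 3
  … (4 more repeated)
20 duplicate windows → 35 − 20 = 15 distinct.

15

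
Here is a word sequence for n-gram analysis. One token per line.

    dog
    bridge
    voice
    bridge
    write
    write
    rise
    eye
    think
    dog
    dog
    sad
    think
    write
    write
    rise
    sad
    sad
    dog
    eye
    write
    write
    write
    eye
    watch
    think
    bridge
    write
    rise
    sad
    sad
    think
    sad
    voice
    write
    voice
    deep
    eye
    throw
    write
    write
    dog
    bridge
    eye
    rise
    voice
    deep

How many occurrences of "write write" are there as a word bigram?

Scanning the 46 overlapping bigram windows for "write write":
  position 5–6: write write
  position 14–15: write write
  position 21–22: write write
  position 22–23: write write
  position 40–41: write write

5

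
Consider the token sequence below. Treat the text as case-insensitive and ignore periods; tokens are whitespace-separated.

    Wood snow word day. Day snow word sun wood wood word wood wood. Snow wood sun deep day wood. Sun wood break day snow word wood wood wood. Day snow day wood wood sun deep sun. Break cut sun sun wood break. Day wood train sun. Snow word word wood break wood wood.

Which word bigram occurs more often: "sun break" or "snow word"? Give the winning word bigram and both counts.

"snow word" (4 vs 1)

"sun break": 1 occurrence
"snow word": 4 occurrences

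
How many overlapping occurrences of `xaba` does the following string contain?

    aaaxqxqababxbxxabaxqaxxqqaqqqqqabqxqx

Sliding a length-4 window over the 37 characters (34 positions):
  position 15–18: xaba

1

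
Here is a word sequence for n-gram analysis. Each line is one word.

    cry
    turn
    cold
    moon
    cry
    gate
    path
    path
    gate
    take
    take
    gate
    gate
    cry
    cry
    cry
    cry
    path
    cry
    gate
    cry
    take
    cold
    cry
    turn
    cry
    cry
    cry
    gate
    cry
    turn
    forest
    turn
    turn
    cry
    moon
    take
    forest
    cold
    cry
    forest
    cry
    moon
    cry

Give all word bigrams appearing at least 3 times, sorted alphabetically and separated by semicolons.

Bigram counts meeting the condition (at least 3 times):
  cry cry: 5
  cry gate: 3
  cry turn: 3
  gate cry: 3

cry cry; cry gate; cry turn; gate cry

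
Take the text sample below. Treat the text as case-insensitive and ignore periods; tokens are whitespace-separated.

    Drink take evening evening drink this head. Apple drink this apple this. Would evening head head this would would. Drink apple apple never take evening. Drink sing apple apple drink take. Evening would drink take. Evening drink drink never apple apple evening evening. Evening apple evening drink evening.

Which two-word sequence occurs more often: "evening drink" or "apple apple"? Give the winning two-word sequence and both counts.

"evening drink": 4 occurrences
"apple apple": 3 occurrences

"evening drink" (4 vs 3)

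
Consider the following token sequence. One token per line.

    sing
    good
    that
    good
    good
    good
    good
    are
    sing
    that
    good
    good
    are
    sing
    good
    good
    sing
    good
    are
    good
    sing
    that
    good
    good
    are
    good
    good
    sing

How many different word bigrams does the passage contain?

28 tokens → 27 bigram windows in total.
Repeated bigrams (each contributes count−1 duplicates):
  good good: 7
  good are: 4
  good sing: 3
  sing good: 3
  that good: 3
  are good: 2
  are sing: 2
  sing that: 2
18 duplicate windows → 27 − 18 = 9 distinct.

9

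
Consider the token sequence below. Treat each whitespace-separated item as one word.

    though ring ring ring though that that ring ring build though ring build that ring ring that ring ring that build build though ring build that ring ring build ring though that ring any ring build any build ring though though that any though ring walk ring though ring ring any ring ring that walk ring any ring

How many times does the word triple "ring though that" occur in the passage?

Scanning the 56 overlapping trigram windows for "ring though that":
  position 4–6: ring though that
  position 30–32: ring though that

2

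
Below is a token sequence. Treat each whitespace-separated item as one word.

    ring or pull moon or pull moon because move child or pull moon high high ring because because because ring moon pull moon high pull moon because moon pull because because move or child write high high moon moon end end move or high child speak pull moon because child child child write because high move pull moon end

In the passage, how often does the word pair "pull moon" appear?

7

Scanning the 58 overlapping bigram windows for "pull moon":
  position 3–4: pull moon
  position 6–7: pull moon
  position 12–13: pull moon
  position 22–23: pull moon
  position 25–26: pull moon
  position 47–48: pull moon
  position 57–58: pull moon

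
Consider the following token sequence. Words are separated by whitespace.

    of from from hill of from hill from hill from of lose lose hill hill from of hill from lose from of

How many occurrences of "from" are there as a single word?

8

Scanning the 22 tokens for "from":
  position 2: from
  position 3: from
  position 6: from
  position 8: from
  position 10: from
  position 16: from
  position 19: from
  position 21: from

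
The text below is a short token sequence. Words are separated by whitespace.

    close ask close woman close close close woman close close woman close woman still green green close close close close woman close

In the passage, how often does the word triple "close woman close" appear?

Scanning the 20 overlapping trigram windows for "close woman close":
  position 3–5: close woman close
  position 7–9: close woman close
  position 10–12: close woman close
  position 20–22: close woman close

4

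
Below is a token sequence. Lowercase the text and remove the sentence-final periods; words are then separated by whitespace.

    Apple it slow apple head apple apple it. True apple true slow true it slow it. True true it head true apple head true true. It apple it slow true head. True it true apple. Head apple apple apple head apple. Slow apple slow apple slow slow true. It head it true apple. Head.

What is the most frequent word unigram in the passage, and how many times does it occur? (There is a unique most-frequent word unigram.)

Unigram frequencies (highest first):
  apple: 15
  true: 13
  it: 10
  slow: 8
  head: 8

"apple", 15 times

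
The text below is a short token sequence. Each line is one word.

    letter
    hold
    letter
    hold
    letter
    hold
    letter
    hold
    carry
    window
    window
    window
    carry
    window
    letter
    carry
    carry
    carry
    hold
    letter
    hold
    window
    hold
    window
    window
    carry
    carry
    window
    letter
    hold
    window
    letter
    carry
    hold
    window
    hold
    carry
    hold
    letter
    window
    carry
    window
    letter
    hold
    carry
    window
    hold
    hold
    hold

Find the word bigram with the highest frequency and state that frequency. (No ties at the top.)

Bigram frequencies (highest first):
  letter hold: 7
  hold letter: 5
  carry window: 5
  window letter: 4
  hold window: 4
  hold carry: 3
  … (8 more, each ≤ 3)

"letter hold", 7 times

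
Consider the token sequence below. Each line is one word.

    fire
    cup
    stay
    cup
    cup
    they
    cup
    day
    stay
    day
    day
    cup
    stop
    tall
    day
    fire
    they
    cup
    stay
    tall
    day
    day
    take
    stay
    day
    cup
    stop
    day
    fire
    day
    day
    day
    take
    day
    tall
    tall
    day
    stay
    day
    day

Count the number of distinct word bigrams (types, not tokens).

24

40 tokens → 39 bigram windows in total.
Repeated bigrams (each contributes count−1 duplicates):
  day day: 5
  stay day: 3
  tall day: 3
  cup stay: 2
  cup stop: 2
  day cup: 2
  day fire: 2
  day stay: 2
  … (2 more repeated)
15 duplicate windows → 39 − 15 = 24 distinct.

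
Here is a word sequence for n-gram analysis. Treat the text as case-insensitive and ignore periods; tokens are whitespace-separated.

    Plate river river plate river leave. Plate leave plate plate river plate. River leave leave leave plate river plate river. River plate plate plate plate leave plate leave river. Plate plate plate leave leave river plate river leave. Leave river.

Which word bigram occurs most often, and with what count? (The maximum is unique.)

"plate river", 7 times

Bigram frequencies (highest first):
  plate river: 7
  river plate: 6
  plate plate: 6
  leave plate: 4
  plate leave: 4
  leave leave: 4
  … (3 more, each ≤ 3)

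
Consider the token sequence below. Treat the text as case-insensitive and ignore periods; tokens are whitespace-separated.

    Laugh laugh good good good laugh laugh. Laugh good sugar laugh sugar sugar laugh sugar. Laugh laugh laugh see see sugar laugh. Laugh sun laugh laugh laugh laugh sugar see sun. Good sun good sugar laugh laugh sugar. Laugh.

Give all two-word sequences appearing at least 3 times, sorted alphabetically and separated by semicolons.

Bigram counts meeting the condition (at least 3 times):
  laugh laugh: 10
  laugh sugar: 4
  sugar laugh: 6

laugh laugh; laugh sugar; sugar laugh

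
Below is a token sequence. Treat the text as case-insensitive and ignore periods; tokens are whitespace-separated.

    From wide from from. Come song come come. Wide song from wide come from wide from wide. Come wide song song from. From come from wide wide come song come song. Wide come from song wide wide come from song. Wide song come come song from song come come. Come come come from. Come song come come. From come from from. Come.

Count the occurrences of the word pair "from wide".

5

Scanning the 61 overlapping bigram windows for "from wide":
  position 1–2: from wide
  position 11–12: from wide
  position 14–15: from wide
  position 16–17: from wide
  position 25–26: from wide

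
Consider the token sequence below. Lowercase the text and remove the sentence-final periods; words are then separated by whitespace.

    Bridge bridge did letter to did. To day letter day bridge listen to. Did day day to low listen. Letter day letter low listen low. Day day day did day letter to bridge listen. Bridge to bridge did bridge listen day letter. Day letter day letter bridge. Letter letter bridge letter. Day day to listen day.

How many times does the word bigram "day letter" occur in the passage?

6

Scanning the 55 overlapping bigram windows for "day letter":
  position 8–9: day letter
  position 21–22: day letter
  position 30–31: day letter
  position 41–42: day letter
  position 43–44: day letter
  position 45–46: day letter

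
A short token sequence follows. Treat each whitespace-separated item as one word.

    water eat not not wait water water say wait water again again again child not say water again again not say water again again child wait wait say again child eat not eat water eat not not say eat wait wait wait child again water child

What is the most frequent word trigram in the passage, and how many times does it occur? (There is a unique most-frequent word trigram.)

"water again again", 3 times

Trigram frequencies (highest first):
  water again again: 3
  water eat not: 2
  eat not not: 2
  again again child: 2
  not say water: 2
  say water again: 2
  … (31 more, each ≤ 1)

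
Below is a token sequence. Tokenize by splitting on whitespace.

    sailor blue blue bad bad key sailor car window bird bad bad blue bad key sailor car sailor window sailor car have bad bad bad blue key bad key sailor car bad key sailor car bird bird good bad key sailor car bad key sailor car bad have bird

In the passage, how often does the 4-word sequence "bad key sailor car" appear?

Scanning the 46 overlapping 4-gram windows for "bad key sailor car":
  position 5–8: bad key sailor car
  position 14–17: bad key sailor car
  position 28–31: bad key sailor car
  position 32–35: bad key sailor car
  position 39–42: bad key sailor car
  position 43–46: bad key sailor car

6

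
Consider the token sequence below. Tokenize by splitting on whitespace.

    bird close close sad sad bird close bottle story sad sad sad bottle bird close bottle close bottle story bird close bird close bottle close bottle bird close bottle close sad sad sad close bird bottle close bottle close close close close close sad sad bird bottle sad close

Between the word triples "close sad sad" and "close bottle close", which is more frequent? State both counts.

"close bottle close" (4 vs 3)

"close sad sad": 3 occurrences
"close bottle close": 4 occurrences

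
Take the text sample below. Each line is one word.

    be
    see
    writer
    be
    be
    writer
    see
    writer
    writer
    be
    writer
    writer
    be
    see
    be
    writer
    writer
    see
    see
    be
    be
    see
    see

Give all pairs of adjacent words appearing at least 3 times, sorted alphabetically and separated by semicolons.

Bigram counts meeting the condition (at least 3 times):
  be see: 3
  be writer: 3
  writer be: 3
  writer writer: 3

be see; be writer; writer be; writer writer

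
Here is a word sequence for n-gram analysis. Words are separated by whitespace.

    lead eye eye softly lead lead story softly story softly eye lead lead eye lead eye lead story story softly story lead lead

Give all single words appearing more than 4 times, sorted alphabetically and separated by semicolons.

eye; lead; story

Unigram counts meeting the condition (more than 4 times):
  eye: 5
  lead: 9
  story: 5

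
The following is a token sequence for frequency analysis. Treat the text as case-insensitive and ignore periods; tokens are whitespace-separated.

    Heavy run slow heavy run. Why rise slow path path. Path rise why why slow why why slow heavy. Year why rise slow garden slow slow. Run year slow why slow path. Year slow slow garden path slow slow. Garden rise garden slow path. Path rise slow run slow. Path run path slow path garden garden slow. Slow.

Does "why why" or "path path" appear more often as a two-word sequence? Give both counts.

"path path" (3 vs 2)

"why why": 2 occurrences
"path path": 3 occurrences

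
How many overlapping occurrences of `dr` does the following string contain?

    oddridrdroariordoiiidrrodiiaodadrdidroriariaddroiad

7

Sliding a length-2 window over the 51 characters (50 positions):
  position 3–4: dr
  position 6–7: dr
  position 8–9: dr
  position 21–22: dr
  position 32–33: dr
  position 36–37: dr
  position 46–47: dr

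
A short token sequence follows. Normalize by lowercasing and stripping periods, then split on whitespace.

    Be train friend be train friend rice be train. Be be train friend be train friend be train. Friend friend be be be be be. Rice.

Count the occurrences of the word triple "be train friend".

Scanning the 24 overlapping trigram windows for "be train friend":
  position 1–3: be train friend
  position 4–6: be train friend
  position 11–13: be train friend
  position 14–16: be train friend
  position 17–19: be train friend

5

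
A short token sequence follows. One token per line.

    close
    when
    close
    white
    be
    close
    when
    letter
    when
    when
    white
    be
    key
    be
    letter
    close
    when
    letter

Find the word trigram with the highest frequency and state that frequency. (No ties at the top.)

"close when letter", 2 times

Trigram frequencies (highest first):
  close when letter: 2
  close when close: 1
  when close white: 1
  close white be: 1
  white be close: 1
  be close when: 1
  … (9 more, each ≤ 1)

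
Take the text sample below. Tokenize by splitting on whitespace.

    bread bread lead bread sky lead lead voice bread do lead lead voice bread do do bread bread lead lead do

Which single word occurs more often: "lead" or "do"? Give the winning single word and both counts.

"lead": 7 occurrences
"do": 4 occurrences

"lead" (7 vs 4)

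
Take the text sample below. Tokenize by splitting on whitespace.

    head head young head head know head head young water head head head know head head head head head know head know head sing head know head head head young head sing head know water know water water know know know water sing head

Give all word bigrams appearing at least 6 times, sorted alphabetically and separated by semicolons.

Bigram counts meeting the condition (at least 6 times):
  head head: 11
  head know: 6

head head; head know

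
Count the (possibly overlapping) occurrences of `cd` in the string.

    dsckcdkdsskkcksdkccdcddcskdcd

4

Sliding a length-2 window over the 29 characters (28 positions):
  position 5–6: cd
  position 19–20: cd
  position 21–22: cd
  position 28–29: cd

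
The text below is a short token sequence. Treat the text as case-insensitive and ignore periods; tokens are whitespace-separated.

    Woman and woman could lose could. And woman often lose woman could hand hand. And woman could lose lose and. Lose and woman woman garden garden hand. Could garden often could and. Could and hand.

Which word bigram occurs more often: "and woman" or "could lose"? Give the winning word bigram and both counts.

"and woman": 4 occurrences
"could lose": 2 occurrences

"and woman" (4 vs 2)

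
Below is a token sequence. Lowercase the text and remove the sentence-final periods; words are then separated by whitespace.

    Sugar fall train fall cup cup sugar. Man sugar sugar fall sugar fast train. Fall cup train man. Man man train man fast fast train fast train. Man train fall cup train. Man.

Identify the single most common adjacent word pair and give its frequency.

"train man", 4 times

Bigram frequencies (highest first):
  train man: 4
  train fall: 3
  fall cup: 3
  fast train: 3
  sugar fall: 2
  cup train: 2
  … (13 more, each ≤ 2)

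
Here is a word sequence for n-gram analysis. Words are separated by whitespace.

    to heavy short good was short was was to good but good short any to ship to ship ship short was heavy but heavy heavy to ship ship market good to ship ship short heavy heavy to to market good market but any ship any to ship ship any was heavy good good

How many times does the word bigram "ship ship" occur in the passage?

4

Scanning the 52 overlapping bigram windows for "ship ship":
  position 18–19: ship ship
  position 27–28: ship ship
  position 32–33: ship ship
  position 47–48: ship ship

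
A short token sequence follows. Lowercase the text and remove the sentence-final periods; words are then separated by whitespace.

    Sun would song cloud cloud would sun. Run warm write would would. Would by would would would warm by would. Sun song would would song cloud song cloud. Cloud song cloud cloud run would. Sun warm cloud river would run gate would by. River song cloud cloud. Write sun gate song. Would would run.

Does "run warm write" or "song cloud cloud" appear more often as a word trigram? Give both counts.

"run warm write": 1 occurrence
"song cloud cloud": 4 occurrences

"song cloud cloud" (4 vs 1)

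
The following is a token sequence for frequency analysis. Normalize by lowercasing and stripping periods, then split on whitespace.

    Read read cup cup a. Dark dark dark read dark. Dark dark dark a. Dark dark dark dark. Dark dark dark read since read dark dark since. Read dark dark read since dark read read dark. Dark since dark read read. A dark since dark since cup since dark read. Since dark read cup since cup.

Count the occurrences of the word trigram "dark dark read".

Scanning the 54 overlapping trigram windows for "dark dark read":
  position 7–9: dark dark read
  position 20–22: dark dark read
  position 29–31: dark dark read

3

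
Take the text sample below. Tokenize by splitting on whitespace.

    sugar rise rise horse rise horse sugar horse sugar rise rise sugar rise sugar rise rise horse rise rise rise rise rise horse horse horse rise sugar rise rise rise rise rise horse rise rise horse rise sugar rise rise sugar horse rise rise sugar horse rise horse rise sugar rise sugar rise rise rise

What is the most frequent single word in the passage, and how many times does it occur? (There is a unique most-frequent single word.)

"rise", 32 times

Unigram frequencies (highest first):
  rise: 32
  horse: 12
  sugar: 11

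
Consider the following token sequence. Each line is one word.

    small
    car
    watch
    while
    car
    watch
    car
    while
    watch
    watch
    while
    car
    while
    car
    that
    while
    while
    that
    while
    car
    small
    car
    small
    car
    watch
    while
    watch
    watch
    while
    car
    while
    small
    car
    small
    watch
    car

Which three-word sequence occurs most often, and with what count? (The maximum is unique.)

Trigram frequencies (highest first):
  watch while car: 3
  small car watch: 2
  car watch while: 2
  while watch watch: 2
  watch watch while: 2
  while car while: 2
  … (19 more, each ≤ 2)

"watch while car", 3 times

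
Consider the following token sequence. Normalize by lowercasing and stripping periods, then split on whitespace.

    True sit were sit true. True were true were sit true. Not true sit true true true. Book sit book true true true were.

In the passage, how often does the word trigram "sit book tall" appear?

0

Scanning the 22 overlapping trigram windows for "sit book tall":
  (none found)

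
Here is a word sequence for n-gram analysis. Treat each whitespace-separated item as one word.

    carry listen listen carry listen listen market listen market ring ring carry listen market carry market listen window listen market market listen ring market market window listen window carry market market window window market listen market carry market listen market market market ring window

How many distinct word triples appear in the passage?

44 tokens → 42 trigram windows in total.
Repeated trigrams (each contributes count−1 duplicates):
  market listen market: 3
  carry listen listen: 2
  carry market listen: 2
  listen market carry: 2
  listen market market: 2
  market carry market: 2
  market market window: 2
8 duplicate windows → 42 − 8 = 34 distinct.

34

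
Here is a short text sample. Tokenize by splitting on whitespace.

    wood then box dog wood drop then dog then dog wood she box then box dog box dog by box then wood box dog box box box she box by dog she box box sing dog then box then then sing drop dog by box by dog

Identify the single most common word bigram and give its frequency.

Bigram frequencies (highest first):
  box dog: 4
  then box: 3
  she box: 3
  box then: 3
  box box: 3
  dog wood: 2
  … (21 more, each ≤ 2)

"box dog", 4 times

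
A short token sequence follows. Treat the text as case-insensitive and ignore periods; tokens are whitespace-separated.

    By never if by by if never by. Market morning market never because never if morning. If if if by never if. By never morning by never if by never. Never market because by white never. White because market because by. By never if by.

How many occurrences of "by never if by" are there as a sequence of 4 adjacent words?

Scanning the 42 overlapping 4-gram windows for "by never if by":
  position 1–4: by never if by
  position 20–23: by never if by
  position 26–29: by never if by
  position 42–45: by never if by

4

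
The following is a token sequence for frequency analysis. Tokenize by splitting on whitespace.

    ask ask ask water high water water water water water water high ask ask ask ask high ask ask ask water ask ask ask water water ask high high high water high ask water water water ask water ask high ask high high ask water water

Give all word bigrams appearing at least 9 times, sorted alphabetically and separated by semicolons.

Bigram counts meeting the condition (at least 9 times):
  ask ask: 9
  water water: 9

ask ask; water water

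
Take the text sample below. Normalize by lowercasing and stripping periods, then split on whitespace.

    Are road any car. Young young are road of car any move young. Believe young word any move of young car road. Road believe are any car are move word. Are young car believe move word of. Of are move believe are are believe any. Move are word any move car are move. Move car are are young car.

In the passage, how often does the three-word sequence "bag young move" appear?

0

Scanning the 57 overlapping trigram windows for "bag young move":
  (none found)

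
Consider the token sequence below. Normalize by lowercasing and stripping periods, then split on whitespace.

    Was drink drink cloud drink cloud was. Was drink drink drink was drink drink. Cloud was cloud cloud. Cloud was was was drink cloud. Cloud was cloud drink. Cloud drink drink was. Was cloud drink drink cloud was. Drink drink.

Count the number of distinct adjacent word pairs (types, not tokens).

9

40 tokens → 39 bigram windows in total.
Repeated bigrams (each contributes count−1 duplicates):
  drink drink: 7
  drink cloud: 6
  cloud was: 5
  was drink: 5
  cloud drink: 4
  was was: 4
  cloud cloud: 3
  was cloud: 3
  … (1 more repeated)
30 duplicate windows → 39 − 30 = 9 distinct.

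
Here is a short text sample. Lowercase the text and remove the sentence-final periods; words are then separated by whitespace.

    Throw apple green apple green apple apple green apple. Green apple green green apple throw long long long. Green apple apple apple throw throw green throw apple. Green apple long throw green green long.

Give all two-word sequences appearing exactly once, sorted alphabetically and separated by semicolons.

apple long; green long; green throw; long green; long throw; throw long; throw throw

Bigram counts meeting the condition (exactly once):
  apple long: 1
  green long: 1
  green throw: 1
  long green: 1
  long throw: 1
  throw long: 1
  throw throw: 1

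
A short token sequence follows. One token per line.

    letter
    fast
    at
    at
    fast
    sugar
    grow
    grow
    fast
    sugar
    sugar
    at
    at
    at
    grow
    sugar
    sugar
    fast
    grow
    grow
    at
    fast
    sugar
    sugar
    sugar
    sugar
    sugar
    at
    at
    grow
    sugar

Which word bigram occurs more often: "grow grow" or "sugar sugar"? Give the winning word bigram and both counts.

"sugar sugar" (6 vs 2)

"grow grow": 2 occurrences
"sugar sugar": 6 occurrences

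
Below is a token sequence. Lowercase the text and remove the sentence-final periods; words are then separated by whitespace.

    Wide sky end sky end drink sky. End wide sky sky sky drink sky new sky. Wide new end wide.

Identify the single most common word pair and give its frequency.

"sky end", 3 times

Bigram frequencies (highest first):
  sky end: 3
  wide sky: 2
  drink sky: 2
  end wide: 2
  sky sky: 2
  end sky: 1
  … (7 more, each ≤ 1)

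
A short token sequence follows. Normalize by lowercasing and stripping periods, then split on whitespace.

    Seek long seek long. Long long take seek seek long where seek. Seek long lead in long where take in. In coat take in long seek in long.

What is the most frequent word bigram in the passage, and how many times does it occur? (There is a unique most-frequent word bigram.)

"seek long", 4 times

Bigram frequencies (highest first):
  seek long: 4
  in long: 3
  long seek: 2
  long long: 2
  seek seek: 2
  long where: 2
  … (11 more, each ≤ 2)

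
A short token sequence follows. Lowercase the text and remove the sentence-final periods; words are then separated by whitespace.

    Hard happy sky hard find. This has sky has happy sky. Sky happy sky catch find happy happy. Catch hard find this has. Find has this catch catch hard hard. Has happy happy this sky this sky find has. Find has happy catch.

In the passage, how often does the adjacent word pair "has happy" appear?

Scanning the 42 overlapping bigram windows for "has happy":
  position 9–10: has happy
  position 31–32: has happy
  position 41–42: has happy

3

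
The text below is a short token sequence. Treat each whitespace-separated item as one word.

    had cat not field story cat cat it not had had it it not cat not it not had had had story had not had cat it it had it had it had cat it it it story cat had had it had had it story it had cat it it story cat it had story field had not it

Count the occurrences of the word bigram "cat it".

Scanning the 59 overlapping bigram windows for "cat it":
  position 7–8: cat it
  position 26–27: cat it
  position 34–35: cat it
  position 49–50: cat it
  position 53–54: cat it

5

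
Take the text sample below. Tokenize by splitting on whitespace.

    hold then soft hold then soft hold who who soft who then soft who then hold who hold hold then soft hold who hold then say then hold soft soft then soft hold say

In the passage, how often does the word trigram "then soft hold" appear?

4

Scanning the 32 overlapping trigram windows for "then soft hold":
  position 2–4: then soft hold
  position 5–7: then soft hold
  position 20–22: then soft hold
  position 31–33: then soft hold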